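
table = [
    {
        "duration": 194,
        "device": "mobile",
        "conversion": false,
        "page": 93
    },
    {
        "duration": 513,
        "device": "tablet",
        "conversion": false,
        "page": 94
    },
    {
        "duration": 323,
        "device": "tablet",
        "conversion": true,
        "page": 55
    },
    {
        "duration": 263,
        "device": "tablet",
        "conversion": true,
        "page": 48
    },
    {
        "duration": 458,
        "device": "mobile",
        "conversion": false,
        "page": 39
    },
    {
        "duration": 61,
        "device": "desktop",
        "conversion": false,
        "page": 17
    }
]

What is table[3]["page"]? 48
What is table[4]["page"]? 39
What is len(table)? 6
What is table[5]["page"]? 17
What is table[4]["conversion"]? False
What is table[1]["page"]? 94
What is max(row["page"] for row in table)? 94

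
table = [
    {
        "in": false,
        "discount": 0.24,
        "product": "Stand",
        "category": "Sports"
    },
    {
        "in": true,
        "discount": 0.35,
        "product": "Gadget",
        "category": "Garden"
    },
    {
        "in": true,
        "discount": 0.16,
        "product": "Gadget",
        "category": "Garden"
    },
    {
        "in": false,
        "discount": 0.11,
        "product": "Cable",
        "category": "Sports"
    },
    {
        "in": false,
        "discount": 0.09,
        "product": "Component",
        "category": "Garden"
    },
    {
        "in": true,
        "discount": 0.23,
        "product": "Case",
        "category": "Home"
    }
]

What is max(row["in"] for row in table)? True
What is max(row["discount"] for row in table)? 0.35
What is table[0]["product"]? "Stand"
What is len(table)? 6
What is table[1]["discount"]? 0.35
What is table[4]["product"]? "Component"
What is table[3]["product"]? "Cable"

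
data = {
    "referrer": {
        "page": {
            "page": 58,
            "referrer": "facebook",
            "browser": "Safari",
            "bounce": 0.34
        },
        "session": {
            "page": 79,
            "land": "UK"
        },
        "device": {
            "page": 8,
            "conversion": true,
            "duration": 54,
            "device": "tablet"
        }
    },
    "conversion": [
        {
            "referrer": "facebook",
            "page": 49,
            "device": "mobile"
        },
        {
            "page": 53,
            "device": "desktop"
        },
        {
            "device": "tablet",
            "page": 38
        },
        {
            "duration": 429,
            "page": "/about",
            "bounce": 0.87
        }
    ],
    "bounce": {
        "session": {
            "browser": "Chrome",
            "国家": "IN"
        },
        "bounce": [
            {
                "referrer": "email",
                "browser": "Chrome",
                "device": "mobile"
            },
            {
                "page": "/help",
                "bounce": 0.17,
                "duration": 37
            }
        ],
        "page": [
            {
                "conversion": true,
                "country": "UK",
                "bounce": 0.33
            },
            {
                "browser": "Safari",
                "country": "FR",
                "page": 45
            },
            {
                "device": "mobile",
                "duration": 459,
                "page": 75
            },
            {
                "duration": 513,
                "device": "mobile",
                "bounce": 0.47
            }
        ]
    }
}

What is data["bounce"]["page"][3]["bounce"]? 0.47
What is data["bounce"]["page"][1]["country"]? "FR"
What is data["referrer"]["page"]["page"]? 58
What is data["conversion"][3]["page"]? "/about"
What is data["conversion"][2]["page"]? 38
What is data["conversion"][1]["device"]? "desktop"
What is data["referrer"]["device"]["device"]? "tablet"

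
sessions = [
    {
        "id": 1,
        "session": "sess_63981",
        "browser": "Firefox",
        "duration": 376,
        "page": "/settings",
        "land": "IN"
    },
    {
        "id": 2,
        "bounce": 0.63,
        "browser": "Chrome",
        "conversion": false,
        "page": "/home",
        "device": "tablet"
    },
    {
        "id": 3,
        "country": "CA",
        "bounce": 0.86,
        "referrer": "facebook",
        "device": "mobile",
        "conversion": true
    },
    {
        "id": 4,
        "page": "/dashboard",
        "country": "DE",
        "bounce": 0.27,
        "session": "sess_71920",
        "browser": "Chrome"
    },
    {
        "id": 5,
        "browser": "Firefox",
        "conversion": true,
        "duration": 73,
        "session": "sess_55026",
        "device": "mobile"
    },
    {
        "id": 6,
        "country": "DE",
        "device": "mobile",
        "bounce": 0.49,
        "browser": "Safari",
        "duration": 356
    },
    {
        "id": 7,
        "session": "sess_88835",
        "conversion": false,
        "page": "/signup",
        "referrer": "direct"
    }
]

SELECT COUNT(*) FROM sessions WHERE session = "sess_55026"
1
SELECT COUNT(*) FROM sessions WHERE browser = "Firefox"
2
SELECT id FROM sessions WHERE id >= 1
[1, 2, 3, 4, 5, 6, 7]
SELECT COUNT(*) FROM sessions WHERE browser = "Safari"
1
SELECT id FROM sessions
[1, 2, 3, 4, 5, 6, 7]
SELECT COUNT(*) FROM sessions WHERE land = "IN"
1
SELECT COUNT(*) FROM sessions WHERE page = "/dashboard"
1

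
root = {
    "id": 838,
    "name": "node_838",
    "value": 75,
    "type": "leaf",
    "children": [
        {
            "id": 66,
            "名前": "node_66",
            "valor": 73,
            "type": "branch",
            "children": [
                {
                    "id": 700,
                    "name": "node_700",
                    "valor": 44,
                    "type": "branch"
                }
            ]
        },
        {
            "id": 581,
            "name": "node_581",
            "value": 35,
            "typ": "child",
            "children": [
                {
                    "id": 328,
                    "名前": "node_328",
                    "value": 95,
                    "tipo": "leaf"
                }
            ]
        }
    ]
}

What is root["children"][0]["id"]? 66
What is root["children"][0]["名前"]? "node_66"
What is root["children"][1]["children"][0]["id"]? 328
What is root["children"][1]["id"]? 581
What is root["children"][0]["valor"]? 73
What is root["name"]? "node_838"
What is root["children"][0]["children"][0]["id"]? 700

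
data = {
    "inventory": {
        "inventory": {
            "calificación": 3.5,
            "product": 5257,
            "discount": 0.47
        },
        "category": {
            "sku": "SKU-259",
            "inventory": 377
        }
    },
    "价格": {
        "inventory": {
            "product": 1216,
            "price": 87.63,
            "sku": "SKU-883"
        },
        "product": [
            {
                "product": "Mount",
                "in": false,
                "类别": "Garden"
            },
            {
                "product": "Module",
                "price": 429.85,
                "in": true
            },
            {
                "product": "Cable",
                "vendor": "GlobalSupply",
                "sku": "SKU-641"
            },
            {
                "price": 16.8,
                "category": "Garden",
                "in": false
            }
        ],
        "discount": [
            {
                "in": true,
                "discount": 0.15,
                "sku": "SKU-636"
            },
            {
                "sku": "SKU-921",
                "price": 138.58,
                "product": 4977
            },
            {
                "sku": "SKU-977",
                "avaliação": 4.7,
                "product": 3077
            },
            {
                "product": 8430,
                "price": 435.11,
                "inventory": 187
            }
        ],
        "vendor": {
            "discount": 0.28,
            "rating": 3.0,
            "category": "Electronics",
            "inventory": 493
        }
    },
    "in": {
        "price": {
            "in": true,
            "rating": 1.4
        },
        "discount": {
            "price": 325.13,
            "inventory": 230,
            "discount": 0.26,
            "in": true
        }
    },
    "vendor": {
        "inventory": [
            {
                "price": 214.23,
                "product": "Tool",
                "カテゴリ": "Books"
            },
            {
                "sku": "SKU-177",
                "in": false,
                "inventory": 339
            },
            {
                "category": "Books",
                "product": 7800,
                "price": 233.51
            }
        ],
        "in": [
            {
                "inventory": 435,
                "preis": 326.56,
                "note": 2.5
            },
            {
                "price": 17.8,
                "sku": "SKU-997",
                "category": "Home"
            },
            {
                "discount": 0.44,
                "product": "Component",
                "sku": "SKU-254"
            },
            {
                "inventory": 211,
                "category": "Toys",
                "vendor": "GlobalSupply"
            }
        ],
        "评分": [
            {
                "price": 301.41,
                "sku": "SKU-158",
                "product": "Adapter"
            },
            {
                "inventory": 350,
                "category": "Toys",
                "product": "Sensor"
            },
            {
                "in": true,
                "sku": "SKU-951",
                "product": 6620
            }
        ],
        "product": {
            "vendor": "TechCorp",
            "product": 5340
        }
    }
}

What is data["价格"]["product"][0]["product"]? "Mount"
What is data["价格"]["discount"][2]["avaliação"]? 4.7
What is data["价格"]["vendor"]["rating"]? 3.0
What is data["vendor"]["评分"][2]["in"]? True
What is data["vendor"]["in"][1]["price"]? 17.8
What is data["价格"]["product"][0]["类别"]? "Garden"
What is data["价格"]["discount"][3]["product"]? 8430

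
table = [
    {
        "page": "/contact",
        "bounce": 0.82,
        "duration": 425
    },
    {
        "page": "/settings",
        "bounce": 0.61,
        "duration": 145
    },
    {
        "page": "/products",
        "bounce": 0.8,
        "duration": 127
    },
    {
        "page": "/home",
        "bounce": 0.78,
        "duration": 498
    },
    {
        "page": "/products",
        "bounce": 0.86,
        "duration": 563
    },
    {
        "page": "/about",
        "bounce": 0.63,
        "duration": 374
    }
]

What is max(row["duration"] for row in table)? 563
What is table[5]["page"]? "/about"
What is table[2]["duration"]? 127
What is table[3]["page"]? "/home"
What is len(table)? 6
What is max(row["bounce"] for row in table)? 0.86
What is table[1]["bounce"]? 0.61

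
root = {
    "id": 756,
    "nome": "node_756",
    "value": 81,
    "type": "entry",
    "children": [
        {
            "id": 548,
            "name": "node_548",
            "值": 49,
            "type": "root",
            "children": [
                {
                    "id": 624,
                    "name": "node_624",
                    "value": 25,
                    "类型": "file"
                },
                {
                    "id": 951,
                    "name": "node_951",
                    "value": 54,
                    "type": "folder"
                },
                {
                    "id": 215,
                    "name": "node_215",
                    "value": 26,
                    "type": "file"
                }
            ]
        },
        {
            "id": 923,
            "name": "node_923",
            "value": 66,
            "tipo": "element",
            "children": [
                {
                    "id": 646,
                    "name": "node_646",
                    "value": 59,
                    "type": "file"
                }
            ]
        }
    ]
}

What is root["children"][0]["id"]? 548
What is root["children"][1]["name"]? "node_923"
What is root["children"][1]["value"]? 66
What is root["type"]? "entry"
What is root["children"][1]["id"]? 923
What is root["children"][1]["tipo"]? "element"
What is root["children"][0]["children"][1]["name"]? "node_951"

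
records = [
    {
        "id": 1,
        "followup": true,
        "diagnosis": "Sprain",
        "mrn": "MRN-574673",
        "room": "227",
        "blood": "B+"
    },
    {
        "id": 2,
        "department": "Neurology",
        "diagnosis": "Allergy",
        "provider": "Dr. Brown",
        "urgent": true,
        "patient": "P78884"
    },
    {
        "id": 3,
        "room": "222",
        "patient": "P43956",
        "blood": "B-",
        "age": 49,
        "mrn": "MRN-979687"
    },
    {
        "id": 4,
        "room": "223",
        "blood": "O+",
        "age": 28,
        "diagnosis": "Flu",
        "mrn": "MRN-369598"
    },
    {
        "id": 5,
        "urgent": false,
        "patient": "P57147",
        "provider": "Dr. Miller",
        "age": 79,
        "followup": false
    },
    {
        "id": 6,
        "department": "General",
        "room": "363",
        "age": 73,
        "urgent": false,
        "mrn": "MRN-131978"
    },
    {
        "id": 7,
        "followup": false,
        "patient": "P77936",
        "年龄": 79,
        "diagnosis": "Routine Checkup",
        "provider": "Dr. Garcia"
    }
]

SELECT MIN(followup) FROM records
False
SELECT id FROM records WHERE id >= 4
[4, 5, 6, 7]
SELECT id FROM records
[1, 2, 3, 4, 5, 6, 7]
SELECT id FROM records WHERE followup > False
[1]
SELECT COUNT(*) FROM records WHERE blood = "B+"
1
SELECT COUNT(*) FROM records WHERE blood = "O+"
1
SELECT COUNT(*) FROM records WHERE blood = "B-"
1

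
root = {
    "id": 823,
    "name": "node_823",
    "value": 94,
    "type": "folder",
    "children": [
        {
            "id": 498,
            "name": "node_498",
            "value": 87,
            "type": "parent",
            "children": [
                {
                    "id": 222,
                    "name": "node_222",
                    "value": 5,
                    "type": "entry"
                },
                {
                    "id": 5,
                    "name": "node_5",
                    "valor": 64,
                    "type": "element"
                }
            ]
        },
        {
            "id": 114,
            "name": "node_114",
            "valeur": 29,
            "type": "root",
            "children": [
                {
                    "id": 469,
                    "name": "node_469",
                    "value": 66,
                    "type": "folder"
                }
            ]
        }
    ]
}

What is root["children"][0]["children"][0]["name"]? "node_222"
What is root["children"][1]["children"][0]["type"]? "folder"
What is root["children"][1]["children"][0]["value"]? 66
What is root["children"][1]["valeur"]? 29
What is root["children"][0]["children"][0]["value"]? 5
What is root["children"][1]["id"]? 114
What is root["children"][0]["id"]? 498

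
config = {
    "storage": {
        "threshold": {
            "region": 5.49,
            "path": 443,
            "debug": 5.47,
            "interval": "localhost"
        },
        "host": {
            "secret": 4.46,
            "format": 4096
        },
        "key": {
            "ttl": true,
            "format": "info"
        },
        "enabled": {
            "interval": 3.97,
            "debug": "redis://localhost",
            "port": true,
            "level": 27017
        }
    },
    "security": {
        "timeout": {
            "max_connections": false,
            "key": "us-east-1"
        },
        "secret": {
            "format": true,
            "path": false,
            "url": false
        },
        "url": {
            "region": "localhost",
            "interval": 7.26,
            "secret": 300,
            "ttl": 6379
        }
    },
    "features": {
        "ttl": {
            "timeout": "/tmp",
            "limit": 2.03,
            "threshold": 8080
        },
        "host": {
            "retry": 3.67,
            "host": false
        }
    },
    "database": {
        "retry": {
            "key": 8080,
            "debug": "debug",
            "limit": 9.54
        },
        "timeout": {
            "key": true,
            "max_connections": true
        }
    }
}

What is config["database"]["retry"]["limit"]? 9.54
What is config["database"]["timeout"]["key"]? True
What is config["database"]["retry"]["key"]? 8080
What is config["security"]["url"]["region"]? "localhost"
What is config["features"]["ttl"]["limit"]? 2.03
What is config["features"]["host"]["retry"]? 3.67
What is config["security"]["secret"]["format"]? True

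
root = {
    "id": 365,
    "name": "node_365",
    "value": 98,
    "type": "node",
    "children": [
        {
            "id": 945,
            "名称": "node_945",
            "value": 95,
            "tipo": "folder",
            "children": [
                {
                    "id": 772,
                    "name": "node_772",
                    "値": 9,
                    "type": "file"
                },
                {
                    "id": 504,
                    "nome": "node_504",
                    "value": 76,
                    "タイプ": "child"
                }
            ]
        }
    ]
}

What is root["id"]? 365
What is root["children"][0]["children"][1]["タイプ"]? "child"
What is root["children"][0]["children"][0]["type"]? "file"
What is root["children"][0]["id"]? 945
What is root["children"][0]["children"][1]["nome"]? "node_504"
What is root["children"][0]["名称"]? "node_945"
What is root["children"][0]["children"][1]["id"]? 504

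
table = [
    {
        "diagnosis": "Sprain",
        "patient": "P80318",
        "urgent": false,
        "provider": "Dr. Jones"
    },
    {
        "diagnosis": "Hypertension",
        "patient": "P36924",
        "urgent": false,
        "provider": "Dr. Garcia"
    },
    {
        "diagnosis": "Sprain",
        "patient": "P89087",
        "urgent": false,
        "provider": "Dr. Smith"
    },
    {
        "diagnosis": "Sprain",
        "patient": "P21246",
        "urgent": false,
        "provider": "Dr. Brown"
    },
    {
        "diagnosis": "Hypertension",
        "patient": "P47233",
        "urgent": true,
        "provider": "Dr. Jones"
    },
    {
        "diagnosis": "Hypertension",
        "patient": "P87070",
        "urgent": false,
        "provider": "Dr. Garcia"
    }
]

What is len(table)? 6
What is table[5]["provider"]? "Dr. Garcia"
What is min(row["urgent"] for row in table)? False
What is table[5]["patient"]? "P87070"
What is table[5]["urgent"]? False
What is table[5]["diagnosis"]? "Hypertension"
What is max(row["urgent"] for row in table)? True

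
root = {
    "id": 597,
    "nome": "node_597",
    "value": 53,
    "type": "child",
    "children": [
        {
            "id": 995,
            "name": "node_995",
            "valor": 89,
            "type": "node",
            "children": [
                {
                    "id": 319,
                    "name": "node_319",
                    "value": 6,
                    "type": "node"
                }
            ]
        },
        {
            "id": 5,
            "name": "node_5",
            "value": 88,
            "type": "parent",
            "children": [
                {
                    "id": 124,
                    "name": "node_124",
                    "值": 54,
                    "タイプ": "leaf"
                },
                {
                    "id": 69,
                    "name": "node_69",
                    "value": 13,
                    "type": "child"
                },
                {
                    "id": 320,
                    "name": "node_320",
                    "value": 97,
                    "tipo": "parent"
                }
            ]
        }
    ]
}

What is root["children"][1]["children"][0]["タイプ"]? "leaf"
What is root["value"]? 53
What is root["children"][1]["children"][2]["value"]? 97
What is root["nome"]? "node_597"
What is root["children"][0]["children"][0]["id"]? 319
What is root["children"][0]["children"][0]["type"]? "node"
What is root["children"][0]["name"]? "node_995"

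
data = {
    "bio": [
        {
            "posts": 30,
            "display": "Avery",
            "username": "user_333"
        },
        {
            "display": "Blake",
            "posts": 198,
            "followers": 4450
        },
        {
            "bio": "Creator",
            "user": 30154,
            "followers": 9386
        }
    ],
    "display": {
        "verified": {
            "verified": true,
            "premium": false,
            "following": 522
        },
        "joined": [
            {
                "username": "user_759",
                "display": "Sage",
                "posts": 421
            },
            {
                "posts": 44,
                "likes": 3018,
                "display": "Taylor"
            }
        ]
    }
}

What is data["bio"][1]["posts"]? 198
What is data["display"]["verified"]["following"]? 522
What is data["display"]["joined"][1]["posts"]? 44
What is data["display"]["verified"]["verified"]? True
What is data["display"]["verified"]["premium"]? False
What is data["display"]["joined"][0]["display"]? "Sage"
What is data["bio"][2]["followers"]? 9386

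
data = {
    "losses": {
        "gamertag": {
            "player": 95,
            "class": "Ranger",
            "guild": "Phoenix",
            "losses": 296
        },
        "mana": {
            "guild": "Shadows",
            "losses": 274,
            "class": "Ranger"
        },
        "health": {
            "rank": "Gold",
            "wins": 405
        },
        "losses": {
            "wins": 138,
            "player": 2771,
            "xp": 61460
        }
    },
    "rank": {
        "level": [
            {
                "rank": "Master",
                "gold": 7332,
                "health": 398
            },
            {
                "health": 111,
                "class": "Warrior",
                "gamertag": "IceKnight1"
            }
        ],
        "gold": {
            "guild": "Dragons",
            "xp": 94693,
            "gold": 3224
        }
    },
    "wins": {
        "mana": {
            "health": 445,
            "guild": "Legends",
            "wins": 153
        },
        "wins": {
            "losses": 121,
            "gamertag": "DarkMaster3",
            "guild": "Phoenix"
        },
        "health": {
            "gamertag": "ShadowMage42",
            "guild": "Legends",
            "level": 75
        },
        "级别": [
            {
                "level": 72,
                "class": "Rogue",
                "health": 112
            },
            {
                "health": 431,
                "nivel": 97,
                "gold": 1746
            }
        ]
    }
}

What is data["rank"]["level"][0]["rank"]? "Master"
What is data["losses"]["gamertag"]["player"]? 95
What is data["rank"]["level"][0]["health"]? 398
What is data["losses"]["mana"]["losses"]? 274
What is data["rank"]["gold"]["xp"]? 94693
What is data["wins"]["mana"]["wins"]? 153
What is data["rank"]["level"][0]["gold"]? 7332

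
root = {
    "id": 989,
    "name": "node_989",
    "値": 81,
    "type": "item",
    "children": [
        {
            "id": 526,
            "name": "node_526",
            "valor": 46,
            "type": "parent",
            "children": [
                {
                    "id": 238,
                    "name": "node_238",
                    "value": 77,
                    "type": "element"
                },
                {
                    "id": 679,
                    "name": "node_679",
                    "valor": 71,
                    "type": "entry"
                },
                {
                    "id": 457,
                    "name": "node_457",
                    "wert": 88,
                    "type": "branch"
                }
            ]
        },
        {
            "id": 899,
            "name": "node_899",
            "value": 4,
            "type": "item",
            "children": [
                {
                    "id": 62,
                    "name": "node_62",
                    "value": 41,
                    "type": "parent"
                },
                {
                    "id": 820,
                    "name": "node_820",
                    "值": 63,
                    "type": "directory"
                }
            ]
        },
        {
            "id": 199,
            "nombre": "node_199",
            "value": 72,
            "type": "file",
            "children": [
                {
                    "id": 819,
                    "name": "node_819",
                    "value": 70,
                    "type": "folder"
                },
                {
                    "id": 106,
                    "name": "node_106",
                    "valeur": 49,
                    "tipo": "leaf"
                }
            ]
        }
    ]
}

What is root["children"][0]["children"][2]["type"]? "branch"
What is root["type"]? "item"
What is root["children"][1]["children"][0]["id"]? 62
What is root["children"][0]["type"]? "parent"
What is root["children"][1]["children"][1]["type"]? "directory"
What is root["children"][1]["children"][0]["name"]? "node_62"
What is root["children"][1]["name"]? "node_899"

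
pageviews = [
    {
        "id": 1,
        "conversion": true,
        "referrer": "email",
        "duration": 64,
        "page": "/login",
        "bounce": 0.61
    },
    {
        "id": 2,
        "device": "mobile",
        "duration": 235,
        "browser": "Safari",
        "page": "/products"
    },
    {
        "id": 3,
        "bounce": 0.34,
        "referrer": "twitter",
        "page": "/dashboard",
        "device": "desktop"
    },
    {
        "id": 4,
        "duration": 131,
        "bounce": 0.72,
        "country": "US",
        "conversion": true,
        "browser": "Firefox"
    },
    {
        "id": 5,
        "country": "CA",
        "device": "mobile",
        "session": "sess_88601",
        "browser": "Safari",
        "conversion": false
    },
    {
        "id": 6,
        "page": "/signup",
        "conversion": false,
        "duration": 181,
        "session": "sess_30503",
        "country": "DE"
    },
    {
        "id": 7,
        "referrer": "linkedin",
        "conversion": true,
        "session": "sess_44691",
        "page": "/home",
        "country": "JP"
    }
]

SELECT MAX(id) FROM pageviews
7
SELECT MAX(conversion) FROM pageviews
True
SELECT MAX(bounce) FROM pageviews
0.72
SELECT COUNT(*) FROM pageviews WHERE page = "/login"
1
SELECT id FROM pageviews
[1, 2, 3, 4, 5, 6, 7]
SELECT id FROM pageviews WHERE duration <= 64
[1]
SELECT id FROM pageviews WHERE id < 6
[1, 2, 3, 4, 5]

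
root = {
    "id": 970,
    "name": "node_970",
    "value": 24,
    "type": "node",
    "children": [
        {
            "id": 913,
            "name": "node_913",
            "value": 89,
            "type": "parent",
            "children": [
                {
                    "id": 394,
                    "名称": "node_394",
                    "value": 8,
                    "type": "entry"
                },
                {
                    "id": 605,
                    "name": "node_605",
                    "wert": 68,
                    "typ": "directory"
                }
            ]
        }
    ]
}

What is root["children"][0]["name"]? "node_913"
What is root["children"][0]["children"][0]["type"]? "entry"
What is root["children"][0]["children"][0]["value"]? 8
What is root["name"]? "node_970"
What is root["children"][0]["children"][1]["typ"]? "directory"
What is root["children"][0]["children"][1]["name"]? "node_605"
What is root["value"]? 24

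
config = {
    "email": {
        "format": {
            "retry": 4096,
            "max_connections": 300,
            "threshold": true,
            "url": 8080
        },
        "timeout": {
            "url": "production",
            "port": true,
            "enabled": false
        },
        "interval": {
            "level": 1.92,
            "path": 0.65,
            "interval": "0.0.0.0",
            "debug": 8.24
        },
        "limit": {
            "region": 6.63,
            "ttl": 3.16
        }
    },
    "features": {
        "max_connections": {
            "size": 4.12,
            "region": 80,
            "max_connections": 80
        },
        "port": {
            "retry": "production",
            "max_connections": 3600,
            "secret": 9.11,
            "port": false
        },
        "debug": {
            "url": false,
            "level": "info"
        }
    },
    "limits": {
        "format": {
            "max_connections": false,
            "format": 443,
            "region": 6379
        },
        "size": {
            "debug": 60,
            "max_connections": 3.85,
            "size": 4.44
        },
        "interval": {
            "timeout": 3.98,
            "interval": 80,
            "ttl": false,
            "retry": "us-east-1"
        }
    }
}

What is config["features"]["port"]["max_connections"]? 3600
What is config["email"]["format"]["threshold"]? True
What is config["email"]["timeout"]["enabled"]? False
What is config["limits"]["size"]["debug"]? 60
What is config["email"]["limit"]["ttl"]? 3.16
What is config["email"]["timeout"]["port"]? True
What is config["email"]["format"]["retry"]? 4096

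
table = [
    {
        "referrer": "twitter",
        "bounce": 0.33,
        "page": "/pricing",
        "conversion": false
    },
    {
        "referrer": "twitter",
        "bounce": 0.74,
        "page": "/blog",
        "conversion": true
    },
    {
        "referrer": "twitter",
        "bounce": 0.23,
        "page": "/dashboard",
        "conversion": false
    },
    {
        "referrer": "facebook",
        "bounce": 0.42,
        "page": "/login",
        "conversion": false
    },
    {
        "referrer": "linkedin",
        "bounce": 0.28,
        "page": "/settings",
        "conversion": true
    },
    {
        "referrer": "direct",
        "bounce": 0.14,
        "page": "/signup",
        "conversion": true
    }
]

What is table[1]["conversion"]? True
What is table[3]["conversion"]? False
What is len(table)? 6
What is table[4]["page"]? "/settings"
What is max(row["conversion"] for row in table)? True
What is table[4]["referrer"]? "linkedin"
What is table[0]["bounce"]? 0.33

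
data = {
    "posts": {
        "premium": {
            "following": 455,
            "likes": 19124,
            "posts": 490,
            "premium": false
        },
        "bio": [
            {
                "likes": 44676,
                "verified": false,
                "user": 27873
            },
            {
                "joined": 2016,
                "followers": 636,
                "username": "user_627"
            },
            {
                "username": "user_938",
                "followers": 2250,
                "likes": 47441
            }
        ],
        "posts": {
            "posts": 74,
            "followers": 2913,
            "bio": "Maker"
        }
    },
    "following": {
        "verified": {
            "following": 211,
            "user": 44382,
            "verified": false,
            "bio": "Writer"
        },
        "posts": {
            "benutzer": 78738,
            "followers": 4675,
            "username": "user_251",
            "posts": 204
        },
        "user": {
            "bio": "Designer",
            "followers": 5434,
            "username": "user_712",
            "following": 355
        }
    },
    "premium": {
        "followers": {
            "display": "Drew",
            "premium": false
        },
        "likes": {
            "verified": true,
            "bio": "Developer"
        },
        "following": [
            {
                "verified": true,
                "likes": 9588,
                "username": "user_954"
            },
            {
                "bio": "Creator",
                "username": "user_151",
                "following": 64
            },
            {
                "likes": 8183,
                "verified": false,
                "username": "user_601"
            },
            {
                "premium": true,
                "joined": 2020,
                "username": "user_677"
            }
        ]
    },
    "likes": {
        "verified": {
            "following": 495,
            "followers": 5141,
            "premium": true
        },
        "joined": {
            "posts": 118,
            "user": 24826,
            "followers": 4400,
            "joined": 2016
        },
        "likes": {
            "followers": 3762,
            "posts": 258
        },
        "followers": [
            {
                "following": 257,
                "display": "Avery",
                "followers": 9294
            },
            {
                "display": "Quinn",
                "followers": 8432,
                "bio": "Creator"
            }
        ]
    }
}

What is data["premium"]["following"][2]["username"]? "user_601"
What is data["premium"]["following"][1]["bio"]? "Creator"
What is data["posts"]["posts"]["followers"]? 2913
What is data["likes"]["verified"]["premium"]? True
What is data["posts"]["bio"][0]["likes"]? 44676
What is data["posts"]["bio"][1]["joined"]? 2016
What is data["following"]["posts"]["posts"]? 204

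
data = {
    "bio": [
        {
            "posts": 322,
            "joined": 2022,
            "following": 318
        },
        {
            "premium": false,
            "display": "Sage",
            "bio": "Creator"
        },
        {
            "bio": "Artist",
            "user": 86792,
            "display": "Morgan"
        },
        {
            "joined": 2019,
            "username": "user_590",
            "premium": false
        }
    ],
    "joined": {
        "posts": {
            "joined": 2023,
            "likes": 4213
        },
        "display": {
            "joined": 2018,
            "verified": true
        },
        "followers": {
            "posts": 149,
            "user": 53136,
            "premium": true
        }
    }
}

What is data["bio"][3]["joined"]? 2019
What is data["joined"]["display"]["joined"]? 2018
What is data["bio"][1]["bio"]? "Creator"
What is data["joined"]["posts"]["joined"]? 2023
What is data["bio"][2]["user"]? 86792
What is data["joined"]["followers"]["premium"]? True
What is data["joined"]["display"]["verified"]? True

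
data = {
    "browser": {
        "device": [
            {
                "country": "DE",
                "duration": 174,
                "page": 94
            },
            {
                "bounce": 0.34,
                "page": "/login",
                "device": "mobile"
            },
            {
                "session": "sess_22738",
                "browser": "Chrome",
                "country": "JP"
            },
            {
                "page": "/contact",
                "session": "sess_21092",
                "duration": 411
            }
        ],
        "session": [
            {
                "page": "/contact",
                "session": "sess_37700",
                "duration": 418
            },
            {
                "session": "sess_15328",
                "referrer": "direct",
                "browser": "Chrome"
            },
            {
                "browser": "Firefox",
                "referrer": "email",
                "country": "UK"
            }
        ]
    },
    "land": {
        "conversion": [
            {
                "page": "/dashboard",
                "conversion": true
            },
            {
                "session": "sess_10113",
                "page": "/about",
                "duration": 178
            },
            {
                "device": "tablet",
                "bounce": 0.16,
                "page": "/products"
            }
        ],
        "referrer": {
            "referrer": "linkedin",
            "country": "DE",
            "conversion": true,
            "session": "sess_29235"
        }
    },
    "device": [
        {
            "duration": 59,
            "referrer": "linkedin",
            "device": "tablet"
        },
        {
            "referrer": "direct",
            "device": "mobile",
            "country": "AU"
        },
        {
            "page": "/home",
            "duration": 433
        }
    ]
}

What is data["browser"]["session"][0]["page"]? "/contact"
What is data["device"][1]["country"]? "AU"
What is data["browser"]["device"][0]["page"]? 94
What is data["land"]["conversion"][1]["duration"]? 178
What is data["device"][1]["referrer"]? "direct"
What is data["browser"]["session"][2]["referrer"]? "email"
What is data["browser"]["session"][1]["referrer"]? "direct"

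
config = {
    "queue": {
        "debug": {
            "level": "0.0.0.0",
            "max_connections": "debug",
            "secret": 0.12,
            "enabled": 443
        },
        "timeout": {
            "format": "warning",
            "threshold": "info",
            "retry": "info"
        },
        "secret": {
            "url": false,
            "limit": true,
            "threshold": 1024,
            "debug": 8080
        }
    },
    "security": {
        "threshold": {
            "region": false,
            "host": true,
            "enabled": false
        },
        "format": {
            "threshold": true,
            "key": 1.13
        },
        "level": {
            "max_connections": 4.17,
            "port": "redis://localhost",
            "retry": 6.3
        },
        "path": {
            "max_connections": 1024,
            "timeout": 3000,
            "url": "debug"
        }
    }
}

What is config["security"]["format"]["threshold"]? True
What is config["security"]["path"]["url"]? "debug"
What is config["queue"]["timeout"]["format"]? "warning"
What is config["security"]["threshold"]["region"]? False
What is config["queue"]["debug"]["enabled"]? 443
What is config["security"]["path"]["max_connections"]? 1024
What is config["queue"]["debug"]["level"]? "0.0.0.0"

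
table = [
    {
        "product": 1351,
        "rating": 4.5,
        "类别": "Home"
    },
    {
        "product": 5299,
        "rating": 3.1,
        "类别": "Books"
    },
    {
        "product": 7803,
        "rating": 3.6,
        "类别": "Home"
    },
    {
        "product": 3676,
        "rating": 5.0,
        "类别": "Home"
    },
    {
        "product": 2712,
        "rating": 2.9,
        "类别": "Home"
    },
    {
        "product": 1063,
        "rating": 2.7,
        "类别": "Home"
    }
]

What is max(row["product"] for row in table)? 7803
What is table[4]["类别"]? "Home"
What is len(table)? 6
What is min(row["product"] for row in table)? 1063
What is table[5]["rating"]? 2.7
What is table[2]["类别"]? "Home"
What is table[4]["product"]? 2712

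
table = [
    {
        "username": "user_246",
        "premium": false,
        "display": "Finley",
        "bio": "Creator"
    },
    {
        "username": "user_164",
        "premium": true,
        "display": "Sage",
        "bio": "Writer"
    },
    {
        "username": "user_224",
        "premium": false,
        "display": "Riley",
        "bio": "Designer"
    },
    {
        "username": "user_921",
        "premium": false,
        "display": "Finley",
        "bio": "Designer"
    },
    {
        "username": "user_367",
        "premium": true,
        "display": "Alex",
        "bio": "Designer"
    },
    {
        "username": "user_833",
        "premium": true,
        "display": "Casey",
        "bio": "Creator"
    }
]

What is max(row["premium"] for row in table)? True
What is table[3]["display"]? "Finley"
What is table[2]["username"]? "user_224"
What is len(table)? 6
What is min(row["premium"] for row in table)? False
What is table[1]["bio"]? "Writer"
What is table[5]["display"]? "Casey"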